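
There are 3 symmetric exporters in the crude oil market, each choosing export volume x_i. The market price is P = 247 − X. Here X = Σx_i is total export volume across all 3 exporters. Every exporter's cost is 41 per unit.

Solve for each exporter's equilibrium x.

A representative exporter's profit is π_i = x_i(247 − X) − 41x_i, with X = x_i + Σ_{j≠i} x_j.
First-order condition: 206 − 2x_i − Σ_{j≠i} x_j = 0.
Imposing symmetry (x_j = x for all j) turns Σ_{j≠i} x_j into 2x, so 206 = 4x and x = 51.5.

51.5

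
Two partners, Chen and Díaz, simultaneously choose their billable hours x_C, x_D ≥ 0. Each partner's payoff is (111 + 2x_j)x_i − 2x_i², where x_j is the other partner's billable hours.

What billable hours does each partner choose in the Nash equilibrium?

55.5

Chen's payoff is (111 + 2x_D)x_C − 2x_C².
∂π/∂x_C = 111 + 2x_D − 4x_C = 0, so x_C = 27.75 + 0.5x_D.
Setting x_C = x_D in the reaction function: x_C = 27.75 + 0.5x_C, so x_C = 27.75 / 0.5 = 55.5.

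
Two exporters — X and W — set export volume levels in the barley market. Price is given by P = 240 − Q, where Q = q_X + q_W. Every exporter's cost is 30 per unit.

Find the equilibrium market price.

100

Exporter X's profit: π = q_X(240 − (q_X + q_W)) − 30q_X.
∂π/∂q_X = 210 − 2q_X − q_W = 0, so q_X = 105 − 0.5q_W.
The game is symmetric, so in equilibrium q_W = q_X: the reaction function gives 1.5q_X = 105, hence q_X = 70.
Equilibrium price: P = 240 − 140 = 100.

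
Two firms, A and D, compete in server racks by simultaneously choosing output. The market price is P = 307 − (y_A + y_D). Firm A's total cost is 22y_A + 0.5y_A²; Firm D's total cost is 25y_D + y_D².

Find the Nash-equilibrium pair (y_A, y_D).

78, 51

Firm A's profit: π = y_A(307 − (y_A + y_D)) − 22y_A − 0.5y_A².
∂π/∂y_A = 285 − 3y_A − y_D = 0, so y_A = 95 − (1/3)y_D.
For D: ∂π/∂y_D = 282 − 4y_D − y_A = 0 ⇒ y_D = 70.5 − 0.25y_A.
Solving the two reaction functions simultaneously: (1 − (−1/3)(−0.25))y_A = 95 − (1/3)·70.5, so (11/12)y_A = 71.5 and y_A = 78.
Then y_D = 70.5 − 0.25·78 = 51.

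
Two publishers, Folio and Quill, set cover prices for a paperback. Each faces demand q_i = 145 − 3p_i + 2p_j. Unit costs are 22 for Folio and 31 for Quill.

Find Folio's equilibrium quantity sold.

97.3125

Folio's profit: π = (p_{Folio} − 22)(145 − 3p_{Folio} + 2p_{Quill}).
∂π/∂p_{Folio} = 211 − 6p_{Folio} + 2p_{Quill} = 0 ⇒ p_{Folio} = 211/6 + (1/3)p_{Quill}.
Similarly p_{Quill} = 119/3 + (1/3)p_{Folio}.
Substituting the second reaction function into the first: p_{Folio} = 211/6 + (1/3)(119/3 + (1/3)p_{Folio}), which gives (8/9)p_{Folio} = 871/18 ⇒ p_{Folio} = 54.4375.
Then p_{Quill} = 119/3 + (1/3)·54.4375 = 57.8125.
q_{Folio} = 145 − 3·54.4375 + 2·57.8125 = 97.3125.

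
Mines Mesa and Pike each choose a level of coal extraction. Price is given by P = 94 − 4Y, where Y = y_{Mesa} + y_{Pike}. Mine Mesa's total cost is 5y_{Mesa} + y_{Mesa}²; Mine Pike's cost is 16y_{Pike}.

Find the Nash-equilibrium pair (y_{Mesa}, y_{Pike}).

6.25, 6.625

Mine Mesa's profit: π = y_{Mesa}(94 − 4(y_{Mesa} + y_{Pike})) − 5y_{Mesa} − y_{Mesa}².
∂π/∂y_{Mesa} = 89 − 10y_{Mesa} − 4y_{Pike} = 0, so y_{Mesa} = 8.9 − 0.4y_{Pike}.
For Pike: ∂π/∂y_{Pike} = 78 − 8y_{Pike} − 4y_{Mesa} = 0 ⇒ y_{Pike} = 9.75 − 0.5y_{Mesa}.
Solving the two reaction functions simultaneously: (1 − (−0.4)(−0.5))y_{Mesa} = 8.9 − 0.4·9.75, so 0.8y_{Mesa} = 5 and y_{Mesa} = 6.25.
Then y_{Pike} = 9.75 − 0.5·6.25 = 6.625.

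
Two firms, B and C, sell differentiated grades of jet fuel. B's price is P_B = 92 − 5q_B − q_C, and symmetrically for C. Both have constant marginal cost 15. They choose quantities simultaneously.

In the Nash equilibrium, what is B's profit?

Firm B's profit: π = q_B(92 − 5q_B − q_C) − 15q_B.
∂π/∂q_B = 77 − 10q_B − q_C = 0 ⇒ q_B = 7.7 − 0.1q_C.
The game is symmetric, so in equilibrium q_C = q_B: the reaction function gives 1.1q_B = 7.7, hence q_B = 7.
P_B = 92 − 5·7 − 7 = 50.
Profit = (50 − 15)·7 = 245.

245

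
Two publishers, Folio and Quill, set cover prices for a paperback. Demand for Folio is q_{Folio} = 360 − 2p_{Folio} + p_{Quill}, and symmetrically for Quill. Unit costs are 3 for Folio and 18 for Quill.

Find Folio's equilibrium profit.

29282

Folio's profit: π = (p_{Folio} − 3)(360 − 2p_{Folio} + p_{Quill}).
∂π/∂p_{Folio} = 366 − 4p_{Folio} + p_{Quill} = 0 ⇒ p_{Folio} = 91.5 + 0.25p_{Quill}.
Similarly p_{Quill} = 99 + 0.25p_{Folio}.
Substituting the second reaction function into the first: p_{Folio} = 91.5 + 0.25(99 + 0.25p_{Folio}), which gives 0.9375p_{Folio} = 116.25 ⇒ p_{Folio} = 124.
Then p_{Quill} = 99 + 0.25·124 = 130.
q_{Folio} = 360 − 2·124 + 130 = 242.
Profit = (124 − 3)·242 = 29282.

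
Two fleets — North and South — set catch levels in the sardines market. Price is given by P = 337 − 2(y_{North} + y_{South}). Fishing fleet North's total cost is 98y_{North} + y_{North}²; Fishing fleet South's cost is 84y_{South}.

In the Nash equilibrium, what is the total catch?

74.5

Fishing fleet North's profit: π = y_{North}(337 − 2(y_{North} + y_{South})) − 98y_{North} − y_{North}².
∂π/∂y_{North} = 239 − 6y_{North} − 2y_{South} = 0, so y_{North} = 239/6 − (1/3)y_{South}.
For South: ∂π/∂y_{South} = 253 − 4y_{South} − 2y_{North} = 0 ⇒ y_{South} = 63.25 − 0.5y_{North}.
Substituting the second reaction function into the first: y_{North} = 239/6 − (1/3)(63.25 − 0.5y_{North}), which gives (5/6)y_{North} = 18.75 ⇒ y_{North} = 22.5.
Then y_{South} = 63.25 − 0.5·22.5 = 52.
Total catch: 22.5 + 52 = 74.5.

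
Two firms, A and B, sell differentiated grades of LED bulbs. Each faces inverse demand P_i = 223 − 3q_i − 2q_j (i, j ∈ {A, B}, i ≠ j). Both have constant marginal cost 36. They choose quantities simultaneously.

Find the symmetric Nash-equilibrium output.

23.375

Firm A's profit: π = q_A(223 − 3q_A − 2q_B) − 36q_A.
∂π/∂q_A = 187 − 6q_A − 2q_B = 0 ⇒ q_A = 187/6 − (1/3)q_B.
The game is symmetric, so in equilibrium q_B = q_A: the reaction function gives (4/3)q_A = 187/6, hence q_A = 23.375.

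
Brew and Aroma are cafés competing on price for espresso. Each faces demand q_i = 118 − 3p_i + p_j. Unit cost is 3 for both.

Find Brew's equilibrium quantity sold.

67.2

Brew's profit: π = (p_{Brew} − 3)(118 − 3p_{Brew} + p_{Aroma}).
∂π/∂p_{Brew} = 127 − 6p_{Brew} + p_{Aroma} = 0 ⇒ p_{Brew} = 127/6 + (1/6)p_{Aroma}.
Setting p_{Brew} = p_{Aroma} in the reaction function: p_{Brew} = 127/6 + (1/6)p_{Brew}, so p_{Brew} = (127/6) / (5/6) = 25.4.
q_{Brew} = 118 − 3·25.4 + 25.4 = 67.2.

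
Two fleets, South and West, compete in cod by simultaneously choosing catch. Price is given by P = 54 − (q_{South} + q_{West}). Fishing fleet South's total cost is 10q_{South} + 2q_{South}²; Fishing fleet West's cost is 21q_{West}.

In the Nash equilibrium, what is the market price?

Fishing fleet South's profit: π = q_{South}(54 − (q_{South} + q_{West})) − 10q_{South} − 2q_{South}².
∂π/∂q_{South} = 44 − 6q_{South} − q_{West} = 0, so q_{South} = 22/3 − (1/6)q_{West}.
For West: ∂π/∂q_{West} = 33 − 2q_{West} − q_{South} = 0 ⇒ q_{West} = 16.5 − 0.5q_{South}.
Substituting the second reaction function into the first: q_{South} = 22/3 − (1/6)(16.5 − 0.5q_{South}), which gives (11/12)q_{South} = 55/12 ⇒ q_{South} = 5.
Then q_{West} = 16.5 − 0.5·5 = 14.
Equilibrium price: P = 54 − 19 = 35.

35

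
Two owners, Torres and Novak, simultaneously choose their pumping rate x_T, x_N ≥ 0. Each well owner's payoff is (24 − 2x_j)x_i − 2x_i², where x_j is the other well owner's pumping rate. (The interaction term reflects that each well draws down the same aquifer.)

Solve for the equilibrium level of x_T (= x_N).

4

Torres's payoff is (24 − 2x_N)x_T − 2x_T².
∂π/∂x_T = 24 − 2x_N − 4x_T = 0, so x_T = 6 − 0.5x_N.
By symmetry x_N = x_T; substituting into the reaction function, 1.5x_T = 6 and x_T = 4.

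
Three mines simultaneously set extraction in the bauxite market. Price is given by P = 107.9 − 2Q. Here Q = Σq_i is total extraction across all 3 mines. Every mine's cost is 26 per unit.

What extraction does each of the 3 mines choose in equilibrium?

A representative mine's profit is π_i = q_i(107.9 − 2Q) − 26q_i, with Q = q_i + Σ_{j≠i} q_j.
First-order condition: 81.9 − 4q_i − 2Σ_{j≠i} q_j = 0.
With identical mines, set every q_j = q: then 81.9 − 4q − 4q = 0, i.e. q = 81.9/8 = 10.2375.

10.2375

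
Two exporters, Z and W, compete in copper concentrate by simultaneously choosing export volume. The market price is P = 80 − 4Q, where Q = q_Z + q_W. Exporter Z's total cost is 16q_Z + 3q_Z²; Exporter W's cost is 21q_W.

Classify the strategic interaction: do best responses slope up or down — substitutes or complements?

Exporter Z's profit: π = q_Z(80 − 4(q_Z + q_W)) − 16q_Z − 3q_Z².
∂π/∂q_Z = 64 − 14q_Z − 4q_W = 0, so q_Z = 32/7 − (2/7)q_W.
The best-response slope dq_Z/dq_W = −2/7 < 0: the reaction function is downward-sloping, so the choices are strategic substitutes.

strategic substitutes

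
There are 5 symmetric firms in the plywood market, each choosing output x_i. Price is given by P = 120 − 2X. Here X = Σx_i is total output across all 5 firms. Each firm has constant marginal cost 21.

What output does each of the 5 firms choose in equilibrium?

8.25

A representative firm's profit is π_i = x_i(120 − 2X) − 21x_i, with X = x_i + Σ_{j≠i} x_j.
First-order condition: 99 − 4x_i − 2Σ_{j≠i} x_j = 0.
Imposing symmetry (x_j = x for all j) turns Σ_{j≠i} x_j into 4x, so 99 = 12x and x = 8.25.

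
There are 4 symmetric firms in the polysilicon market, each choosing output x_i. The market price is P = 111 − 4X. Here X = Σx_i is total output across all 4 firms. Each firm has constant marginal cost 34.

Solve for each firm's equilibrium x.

3.85

A representative firm's profit is π_i = x_i(111 − 4X) − 34x_i, with X = x_i + Σ_{j≠i} x_j.
First-order condition: 77 − 8x_i − 4Σ_{j≠i} x_j = 0.
In a symmetric equilibrium every firm chooses the same x, so Σ_{j≠i} x_j = 3x. The condition becomes 77 − 20x = 0, giving x = 77/20 = 3.85.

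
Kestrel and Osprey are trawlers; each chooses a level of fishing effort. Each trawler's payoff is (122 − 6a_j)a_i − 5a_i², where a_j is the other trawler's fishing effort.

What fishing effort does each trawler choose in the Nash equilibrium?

7.625

Kestrel's payoff is (122 − 6a_O)a_K − 5a_K².
∂π/∂a_K = 122 − 6a_O − 10a_K = 0, so a_K = 12.2 − 0.6a_O.
Setting a_K = a_O in the reaction function: a_K = 12.2 − 0.6a_K, so a_K = 12.2 / 1.6 = 7.625.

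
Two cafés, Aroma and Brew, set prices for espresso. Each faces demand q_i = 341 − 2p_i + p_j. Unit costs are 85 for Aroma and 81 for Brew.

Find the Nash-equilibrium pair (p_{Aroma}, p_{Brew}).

169.8, 168.2

Aroma's profit: π = (p_{Aroma} − 85)(341 − 2p_{Aroma} + p_{Brew}).
∂π/∂p_{Aroma} = 511 − 4p_{Aroma} + p_{Brew} = 0 ⇒ p_{Aroma} = 127.75 + 0.25p_{Brew}.
Similarly p_{Brew} = 125.75 + 0.25p_{Aroma}.
Solving the two reaction functions simultaneously: (1 − (0.25)(0.25))p_{Aroma} = 127.75 + 0.25·125.75, so 0.9375p_{Aroma} = 159.1875 and p_{Aroma} = 169.8.
Then p_{Brew} = 125.75 + 0.25·169.8 = 168.2.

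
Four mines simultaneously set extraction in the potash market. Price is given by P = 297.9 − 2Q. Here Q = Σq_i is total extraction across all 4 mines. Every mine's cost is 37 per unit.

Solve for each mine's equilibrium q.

A representative mine's profit is π_i = q_i(297.9 − 2Q) − 37q_i, with Q = q_i + Σ_{j≠i} q_j.
First-order condition: 260.9 − 4q_i − 2Σ_{j≠i} q_j = 0.
With identical mines, set every q_j = q: then 260.9 − 4q − 6q = 0, i.e. q = 260.9/10 = 26.09.

26.09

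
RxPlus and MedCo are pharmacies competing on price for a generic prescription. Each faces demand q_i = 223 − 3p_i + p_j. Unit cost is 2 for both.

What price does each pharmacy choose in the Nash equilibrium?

45.8

RxPlus's profit: π = (p_{RxPlus} − 2)(223 − 3p_{RxPlus} + p_{MedCo}).
∂π/∂p_{RxPlus} = 229 − 6p_{RxPlus} + p_{MedCo} = 0 ⇒ p_{RxPlus} = 229/6 + (1/6)p_{MedCo}.
Setting p_{RxPlus} = p_{MedCo} in the reaction function: p_{RxPlus} = 229/6 + (1/6)p_{RxPlus}, so p_{RxPlus} = (229/6) / (5/6) = 45.8.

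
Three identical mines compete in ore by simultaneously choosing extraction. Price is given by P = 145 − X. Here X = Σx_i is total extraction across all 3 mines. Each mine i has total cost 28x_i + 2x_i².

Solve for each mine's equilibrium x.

A representative mine's profit is π_i = x_i(145 − X) − 28x_i − 2x_i², with X = x_i + Σ_{j≠i} x_j.
First-order condition: 117 − 6x_i − Σ_{j≠i} x_j = 0.
With identical mines, set every x_j = x: then 117 − 6x − 2x = 0, i.e. x = 117/8 = 14.625.

14.625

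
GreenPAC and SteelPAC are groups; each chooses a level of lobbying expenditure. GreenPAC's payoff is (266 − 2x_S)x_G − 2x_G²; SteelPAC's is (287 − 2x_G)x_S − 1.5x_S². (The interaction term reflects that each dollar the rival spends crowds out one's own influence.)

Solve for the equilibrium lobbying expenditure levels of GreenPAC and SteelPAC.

28, 77

Expanding GreenPAC's payoff: 266x_G − 2x_Sx_G − 2x_G².
∂π/∂x_G = 266 − 2x_S − 4x_G = 0, so x_G = 66.5 − 0.5x_S.
Likewise for SteelPAC: x_S = 287/3 − (2/3)x_G.
Plugging x_S into GreenPAC's best response: x_G = 66.5 − 0.5(287/3 − (2/3)x_G) ⇒ (2/3)x_G = 56/3, so x_G = 28.
Then x_S = 287/3 − (2/3)·28 = 77.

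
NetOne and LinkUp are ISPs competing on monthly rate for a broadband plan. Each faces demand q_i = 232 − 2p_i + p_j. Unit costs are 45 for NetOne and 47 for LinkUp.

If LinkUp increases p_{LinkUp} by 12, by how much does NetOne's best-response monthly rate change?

3

NetOne's profit: π = (p_{NetOne} − 45)(232 − 2p_{NetOne} + p_{LinkUp}).
∂π/∂p_{NetOne} = 322 − 4p_{NetOne} + p_{LinkUp} = 0 ⇒ p_{NetOne} = 80.5 + 0.25p_{LinkUp}.
The reaction-function slope is 0.25, so a 12-unit rise in p_{LinkUp} moves p_{NetOne} by 0.25 × 12 = 3. NetOne's best response rises — the actions are strategic complements.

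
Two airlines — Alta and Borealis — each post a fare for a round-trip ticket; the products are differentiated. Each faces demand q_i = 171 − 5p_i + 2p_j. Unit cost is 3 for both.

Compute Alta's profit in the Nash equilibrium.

2050.3125

Alta's profit: π = (p_{Alta} − 3)(171 − 5p_{Alta} + 2p_{Borealis}).
∂π/∂p_{Alta} = 186 − 10p_{Alta} + 2p_{Borealis} = 0 ⇒ p_{Alta} = 18.6 + 0.2p_{Borealis}.
By symmetry p_{Borealis} = p_{Alta}; substituting into the reaction function, 0.8p_{Alta} = 18.6 and p_{Alta} = 23.25.
q_{Alta} = 171 − 5·23.25 + 2·23.25 = 101.25.
Profit = (23.25 − 3)·101.25 = 2050.3125.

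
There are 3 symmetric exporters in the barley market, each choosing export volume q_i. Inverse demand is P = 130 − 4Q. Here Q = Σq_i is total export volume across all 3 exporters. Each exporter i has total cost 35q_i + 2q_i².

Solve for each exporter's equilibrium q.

A representative exporter's profit is π_i = q_i(130 − 4Q) − 35q_i − 2q_i², with Q = q_i + Σ_{j≠i} q_j.
First-order condition: 95 − 12q_i − 4Σ_{j≠i} q_j = 0.
With identical exporters, set every q_j = q: then 95 − 12q − 8q = 0, i.e. q = 95/20 = 4.75.

4.75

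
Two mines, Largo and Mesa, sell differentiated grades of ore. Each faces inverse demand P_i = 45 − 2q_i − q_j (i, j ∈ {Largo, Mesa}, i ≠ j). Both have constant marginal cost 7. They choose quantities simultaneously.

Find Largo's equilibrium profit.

Mine Largo's profit: π = q_{Largo}(45 − 2q_{Largo} − q_{Mesa}) − 7q_{Largo}.
∂π/∂q_{Largo} = 38 − 4q_{Largo} − q_{Mesa} = 0 ⇒ q_{Largo} = 9.5 − 0.25q_{Mesa}.
By symmetry q_{Mesa} = q_{Largo}; substituting into the reaction function, 1.25q_{Largo} = 9.5 and q_{Largo} = 7.6.
P_{Largo} = 45 − 2·7.6 − 7.6 = 22.2.
Profit = (22.2 − 7)·7.6 = 115.52.

115.52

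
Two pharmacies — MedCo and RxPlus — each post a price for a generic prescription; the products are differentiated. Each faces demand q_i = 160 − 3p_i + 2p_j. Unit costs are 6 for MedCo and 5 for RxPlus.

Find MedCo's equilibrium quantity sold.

114.9375

MedCo's profit: π = (p_{MedCo} − 6)(160 − 3p_{MedCo} + 2p_{RxPlus}).
∂π/∂p_{MedCo} = 178 − 6p_{MedCo} + 2p_{RxPlus} = 0 ⇒ p_{MedCo} = 89/3 + (1/3)p_{RxPlus}.
Similarly p_{RxPlus} = 175/6 + (1/3)p_{MedCo}.
Substituting the second reaction function into the first: p_{MedCo} = 89/3 + (1/3)(175/6 + (1/3)p_{MedCo}), which gives (8/9)p_{MedCo} = 709/18 ⇒ p_{MedCo} = 44.3125.
Then p_{RxPlus} = 175/6 + (1/3)·44.3125 = 43.9375.
q_{MedCo} = 160 − 3·44.3125 + 2·43.9375 = 114.9375.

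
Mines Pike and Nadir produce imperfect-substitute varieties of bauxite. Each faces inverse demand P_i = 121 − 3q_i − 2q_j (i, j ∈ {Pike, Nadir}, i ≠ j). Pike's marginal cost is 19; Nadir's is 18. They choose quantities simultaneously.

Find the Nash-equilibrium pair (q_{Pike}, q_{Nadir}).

12.6875, 12.9375

Mine Pike's profit: π = q_{Pike}(121 − 3q_{Pike} − 2q_{Nadir}) − 19q_{Pike}.
∂π/∂q_{Pike} = 102 − 6q_{Pike} − 2q_{Nadir} = 0 ⇒ q_{Pike} = 17 − (1/3)q_{Nadir}.
Similarly q_{Nadir} = 103/6 − (1/3)q_{Pike}.
Solving the two reaction functions simultaneously: (1 − (−1/3)(−1/3))q_{Pike} = 17 − (1/3)·(103/6), so (8/9)q_{Pike} = 203/18 and q_{Pike} = 12.6875.
Then q_{Nadir} = 103/6 − (1/3)·12.6875 = 12.9375.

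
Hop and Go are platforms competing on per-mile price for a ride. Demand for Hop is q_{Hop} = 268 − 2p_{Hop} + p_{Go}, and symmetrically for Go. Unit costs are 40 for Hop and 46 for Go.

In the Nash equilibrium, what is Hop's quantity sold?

153.6

Hop's profit: π = (p_{Hop} − 40)(268 − 2p_{Hop} + p_{Go}).
∂π/∂p_{Hop} = 348 − 4p_{Hop} + p_{Go} = 0 ⇒ p_{Hop} = 87 + 0.25p_{Go}.
Similarly p_{Go} = 90 + 0.25p_{Hop}.
Plugging p_{Go} into Hop's best response: p_{Hop} = 87 + 0.25(90 + 0.25p_{Hop}) ⇒ 0.9375p_{Hop} = 109.5, so p_{Hop} = 116.8.
Then p_{Go} = 90 + 0.25·116.8 = 119.2.
q_{Hop} = 268 − 2·116.8 + 119.2 = 153.6.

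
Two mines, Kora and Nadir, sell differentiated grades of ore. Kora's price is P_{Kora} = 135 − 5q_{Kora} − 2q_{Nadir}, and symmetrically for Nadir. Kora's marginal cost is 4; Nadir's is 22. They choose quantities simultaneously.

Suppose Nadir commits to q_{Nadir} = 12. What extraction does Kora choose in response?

10.7

Mine Kora's profit: π = q_{Kora}(135 − 5q_{Kora} − 2q_{Nadir}) − 4q_{Kora}.
∂π/∂q_{Kora} = 131 − 10q_{Kora} − 2q_{Nadir} = 0 ⇒ q_{Kora} = 13.1 − 0.2q_{Nadir}.
At q_{Nadir} = 12: q_{Kora} = 13.1 − 0.2·12 = 10.7.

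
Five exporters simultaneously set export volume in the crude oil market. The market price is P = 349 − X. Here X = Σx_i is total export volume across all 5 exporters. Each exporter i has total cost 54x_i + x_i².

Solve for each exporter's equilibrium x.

A representative exporter's profit is π_i = x_i(349 − X) − 54x_i − x_i², with X = x_i + Σ_{j≠i} x_j.
First-order condition: 295 − 4x_i − Σ_{j≠i} x_j = 0.
In a symmetric equilibrium every exporter chooses the same x, so Σ_{j≠i} x_j = 4x. The condition becomes 295 − 8x = 0, giving x = 295/8 = 36.875.

36.875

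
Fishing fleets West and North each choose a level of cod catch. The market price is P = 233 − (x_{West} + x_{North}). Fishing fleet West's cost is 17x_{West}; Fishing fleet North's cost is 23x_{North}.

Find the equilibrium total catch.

142

Fishing fleet West's profit: π = x_{West}(233 − (x_{West} + x_{North})) − 17x_{West}.
∂π/∂x_{West} = 216 − 2x_{West} − x_{North} = 0, so x_{West} = 108 − 0.5x_{North}.
By the same steps for North: x_{North} = 105 − 0.5x_{West}.
Substituting the second reaction function into the first: x_{West} = 108 − 0.5(105 − 0.5x_{West}), which gives 0.75x_{West} = 55.5 ⇒ x_{West} = 74.
Then x_{North} = 105 − 0.5·74 = 68.
Total catch: 74 + 68 = 142.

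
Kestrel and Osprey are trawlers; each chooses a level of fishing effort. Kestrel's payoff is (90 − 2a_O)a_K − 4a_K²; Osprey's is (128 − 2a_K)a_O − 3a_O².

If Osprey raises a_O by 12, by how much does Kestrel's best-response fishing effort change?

-3

Expanding Kestrel's payoff: 90a_K − 2a_Oa_K − 4a_K².
∂π/∂a_K = 90 − 2a_O − 8a_K = 0, so a_K = 11.25 − 0.25a_O.
The reaction-function slope is −0.25, so a 12-unit rise in a_O moves a_K by −0.25 × 12 = −3. Kestrel's best response falls — the actions are strategic substitutes.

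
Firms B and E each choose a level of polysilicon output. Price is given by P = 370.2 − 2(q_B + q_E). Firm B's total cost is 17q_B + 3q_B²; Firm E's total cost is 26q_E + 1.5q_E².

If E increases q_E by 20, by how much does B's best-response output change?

Firm B's profit: π = q_B(370.2 − 2(q_B + q_E)) − 17q_B − 3q_B².
∂π/∂q_B = 353.2 − 10q_B − 2q_E = 0, so q_B = 35.32 − 0.2q_E.
The reaction-function slope is −0.2, so a 20-unit rise in q_E moves q_B by −0.2 × 20 = −4. B's best response falls — the actions are strategic substitutes.

-4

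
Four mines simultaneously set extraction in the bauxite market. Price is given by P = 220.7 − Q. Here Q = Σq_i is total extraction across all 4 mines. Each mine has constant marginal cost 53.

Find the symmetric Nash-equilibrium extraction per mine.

A representative mine's profit is π_i = q_i(220.7 − Q) − 53q_i, with Q = q_i + Σ_{j≠i} q_j.
First-order condition: 167.7 − 2q_i − Σ_{j≠i} q_j = 0.
In a symmetric equilibrium every mine chooses the same q, so Σ_{j≠i} q_j = 3q. The condition becomes 167.7 − 5q = 0, giving q = 167.7/5 = 33.54.

33.54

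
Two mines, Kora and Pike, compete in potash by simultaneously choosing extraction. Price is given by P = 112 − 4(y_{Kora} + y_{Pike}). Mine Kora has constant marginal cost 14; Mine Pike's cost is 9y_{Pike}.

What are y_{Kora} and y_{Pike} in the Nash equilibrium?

Mine Kora's profit: π = y_{Kora}(112 − 4(y_{Kora} + y_{Pike})) − 14y_{Kora}.
∂π/∂y_{Kora} = 98 − 8y_{Kora} − 4y_{Pike} = 0, so y_{Kora} = 12.25 − 0.5y_{Pike}.
By the same steps for Pike: y_{Pike} = 12.875 − 0.5y_{Kora}.
Substituting the second reaction function into the first: y_{Kora} = 12.25 − 0.5(12.875 − 0.5y_{Kora}), which gives 0.75y_{Kora} = 5.8125 ⇒ y_{Kora} = 7.75.
Then y_{Pike} = 12.875 − 0.5·7.75 = 9.

7.75, 9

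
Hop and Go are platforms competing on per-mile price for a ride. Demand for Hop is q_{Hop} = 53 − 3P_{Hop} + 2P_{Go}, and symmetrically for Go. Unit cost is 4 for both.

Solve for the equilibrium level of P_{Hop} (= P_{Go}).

Hop's profit: π = (P_{Hop} − 4)(53 − 3P_{Hop} + 2P_{Go}).
∂π/∂P_{Hop} = 65 − 6P_{Hop} + 2P_{Go} = 0 ⇒ P_{Hop} = 65/6 + (1/3)P_{Go}.
By symmetry P_{Go} = P_{Hop}; substituting into the reaction function, (2/3)P_{Hop} = 65/6 and P_{Hop} = 16.25.

16.25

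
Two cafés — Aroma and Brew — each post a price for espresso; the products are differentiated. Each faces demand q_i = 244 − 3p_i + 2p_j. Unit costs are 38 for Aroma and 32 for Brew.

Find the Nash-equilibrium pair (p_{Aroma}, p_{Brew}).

88.375, 86.125

Aroma's profit: π = (p_{Aroma} − 38)(244 − 3p_{Aroma} + 2p_{Brew}).
∂π/∂p_{Aroma} = 358 − 6p_{Aroma} + 2p_{Brew} = 0 ⇒ p_{Aroma} = 179/3 + (1/3)p_{Brew}.
Similarly p_{Brew} = 170/3 + (1/3)p_{Aroma}.
Substituting the second reaction function into the first: p_{Aroma} = 179/3 + (1/3)(170/3 + (1/3)p_{Aroma}), which gives (8/9)p_{Aroma} = 707/9 ⇒ p_{Aroma} = 88.375.
Then p_{Brew} = 170/3 + (1/3)·88.375 = 86.125.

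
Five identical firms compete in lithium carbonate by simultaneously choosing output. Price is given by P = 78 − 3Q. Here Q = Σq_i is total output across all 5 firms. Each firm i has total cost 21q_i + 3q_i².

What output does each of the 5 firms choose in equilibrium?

A representative firm's profit is π_i = q_i(78 − 3Q) − 21q_i − 3q_i², with Q = q_i + Σ_{j≠i} q_j.
First-order condition: 57 − 12q_i − 3Σ_{j≠i} q_j = 0.
With identical firms, set every q_j = q: then 57 − 12q − 12q = 0, i.e. q = 57/24 = 2.375.

2.375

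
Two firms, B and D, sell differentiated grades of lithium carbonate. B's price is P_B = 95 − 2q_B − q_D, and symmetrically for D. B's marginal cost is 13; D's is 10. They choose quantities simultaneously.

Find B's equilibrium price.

Firm B's profit: π = q_B(95 − 2q_B − q_D) − 13q_B.
∂π/∂q_B = 82 − 4q_B − q_D = 0 ⇒ q_B = 20.5 − 0.25q_D.
Similarly q_D = 21.25 − 0.25q_B.
Substituting the second reaction function into the first: q_B = 20.5 − 0.25(21.25 − 0.25q_B), which gives 0.9375q_B = 15.1875 ⇒ q_B = 16.2.
Then q_D = 21.25 − 0.25·16.2 = 17.2.
P_B = 95 − 2·16.2 − 17.2 = 45.4.

45.4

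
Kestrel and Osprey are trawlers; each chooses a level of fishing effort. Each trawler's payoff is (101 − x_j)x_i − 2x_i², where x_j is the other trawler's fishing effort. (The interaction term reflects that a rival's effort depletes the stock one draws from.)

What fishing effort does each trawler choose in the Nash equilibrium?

Kestrel's payoff is (101 − x_O)x_K − 2x_K².
∂π/∂x_K = 101 − x_O − 4x_K = 0, so x_K = 25.25 − 0.25x_O.
The game is symmetric, so in equilibrium x_O = x_K: the reaction function gives 1.25x_K = 25.25, hence x_K = 20.2.

20.2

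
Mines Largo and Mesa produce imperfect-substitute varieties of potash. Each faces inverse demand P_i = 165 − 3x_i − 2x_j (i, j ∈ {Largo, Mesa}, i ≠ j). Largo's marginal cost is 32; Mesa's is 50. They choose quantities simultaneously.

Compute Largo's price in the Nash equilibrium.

85.25

Mine Largo's profit: π = x_{Largo}(165 − 3x_{Largo} − 2x_{Mesa}) − 32x_{Largo}.
∂π/∂x_{Largo} = 133 − 6x_{Largo} − 2x_{Mesa} = 0 ⇒ x_{Largo} = 133/6 − (1/3)x_{Mesa}.
Similarly x_{Mesa} = 115/6 − (1/3)x_{Largo}.
Solving the two reaction functions simultaneously: (1 − (−1/3)(−1/3))x_{Largo} = 133/6 − (1/3)·(115/6), so (8/9)x_{Largo} = 142/9 and x_{Largo} = 17.75.
Then x_{Mesa} = 115/6 − (1/3)·17.75 = 13.25.
P_{Largo} = 165 − 3·17.75 − 2·13.25 = 85.25.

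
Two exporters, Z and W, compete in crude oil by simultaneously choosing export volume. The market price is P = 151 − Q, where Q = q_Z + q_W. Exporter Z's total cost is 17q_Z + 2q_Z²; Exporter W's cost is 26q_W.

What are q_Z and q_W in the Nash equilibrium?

Exporter Z's profit: π = q_Z(151 − (q_Z + q_W)) − 17q_Z − 2q_Z².
∂π/∂q_Z = 134 − 6q_Z − q_W = 0, so q_Z = 67/3 − (1/6)q_W.
For W: ∂π/∂q_W = 125 − 2q_W − q_Z = 0 ⇒ q_W = 62.5 − 0.5q_Z.
Substituting the second reaction function into the first: q_Z = 67/3 − (1/6)(62.5 − 0.5q_Z), which gives (11/12)q_Z = 143/12 ⇒ q_Z = 13.
Then q_W = 62.5 − 0.5·13 = 56.

13, 56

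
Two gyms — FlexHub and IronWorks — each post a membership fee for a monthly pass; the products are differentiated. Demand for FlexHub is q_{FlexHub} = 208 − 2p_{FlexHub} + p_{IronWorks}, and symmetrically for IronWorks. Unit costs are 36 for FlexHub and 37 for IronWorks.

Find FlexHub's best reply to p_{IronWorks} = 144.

FlexHub's profit: π = (p_{FlexHub} − 36)(208 − 2p_{FlexHub} + p_{IronWorks}).
∂π/∂p_{FlexHub} = 280 − 4p_{FlexHub} + p_{IronWorks} = 0 ⇒ p_{FlexHub} = 70 + 0.25p_{IronWorks}.
At p_{IronWorks} = 144: p_{FlexHub} = 70 + 0.25·144 = 106.

106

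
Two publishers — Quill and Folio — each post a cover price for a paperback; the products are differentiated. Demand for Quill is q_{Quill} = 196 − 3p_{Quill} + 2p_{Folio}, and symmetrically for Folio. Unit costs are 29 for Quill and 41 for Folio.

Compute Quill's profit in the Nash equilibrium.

5808

Quill's profit: π = (p_{Quill} − 29)(196 − 3p_{Quill} + 2p_{Folio}).
∂π/∂p_{Quill} = 283 − 6p_{Quill} + 2p_{Folio} = 0 ⇒ p_{Quill} = 283/6 + (1/3)p_{Folio}.
Similarly p_{Folio} = 319/6 + (1/3)p_{Quill}.
Plugging p_{Folio} into Quill's best response: p_{Quill} = 283/6 + (1/3)(319/6 + (1/3)p_{Quill}) ⇒ (8/9)p_{Quill} = 584/9, so p_{Quill} = 73.
Then p_{Folio} = 319/6 + (1/3)·73 = 77.5.
q_{Quill} = 196 − 3·73 + 2·77.5 = 132.
Profit = (73 − 29)·132 = 5808.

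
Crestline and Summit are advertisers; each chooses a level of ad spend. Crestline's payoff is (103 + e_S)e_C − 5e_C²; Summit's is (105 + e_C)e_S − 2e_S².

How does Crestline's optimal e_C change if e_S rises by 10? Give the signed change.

Expanding Crestline's payoff: 103e_C + e_Se_C − 5e_C².
∂π/∂e_C = 103 + e_S − 10e_C = 0, so e_C = 10.3 + 0.1e_S.
The reaction-function slope is 0.1, so a 10-unit rise in e_S moves e_C by 0.1 × 10 = 1. Crestline's best response rises — the actions are strategic complements.

1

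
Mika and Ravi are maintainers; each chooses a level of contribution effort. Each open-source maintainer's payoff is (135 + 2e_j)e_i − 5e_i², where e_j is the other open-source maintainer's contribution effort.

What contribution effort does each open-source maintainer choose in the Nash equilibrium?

Mika's payoff is (135 + 2e_R)e_M − 5e_M².
∂π/∂e_M = 135 + 2e_R − 10e_M = 0, so e_M = 13.5 + 0.2e_R.
By symmetry e_R = e_M; substituting into the reaction function, 0.8e_M = 13.5 and e_M = 16.875.

16.875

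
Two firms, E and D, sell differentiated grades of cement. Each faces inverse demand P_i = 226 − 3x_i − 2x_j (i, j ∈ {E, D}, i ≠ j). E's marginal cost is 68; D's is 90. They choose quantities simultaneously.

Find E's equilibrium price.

Firm E's profit: π = x_E(226 − 3x_E − 2x_D) − 68x_E.
∂π/∂x_E = 158 − 6x_E − 2x_D = 0 ⇒ x_E = 79/3 − (1/3)x_D.
Similarly x_D = 68/3 − (1/3)x_E.
Plugging x_D into E's best response: x_E = 79/3 − (1/3)(68/3 − (1/3)x_E) ⇒ (8/9)x_E = 169/9, so x_E = 21.125.
Then x_D = 68/3 − (1/3)·21.125 = 15.625.
P_E = 226 − 3·21.125 − 2·15.625 = 131.375.

131.375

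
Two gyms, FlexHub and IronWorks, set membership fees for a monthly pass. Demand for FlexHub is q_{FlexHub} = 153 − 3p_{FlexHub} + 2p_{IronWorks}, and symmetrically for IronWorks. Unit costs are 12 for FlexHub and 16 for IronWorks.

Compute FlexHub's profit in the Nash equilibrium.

FlexHub's profit: π = (p_{FlexHub} − 12)(153 − 3p_{FlexHub} + 2p_{IronWorks}).
∂π/∂p_{FlexHub} = 189 − 6p_{FlexHub} + 2p_{IronWorks} = 0 ⇒ p_{FlexHub} = 31.5 + (1/3)p_{IronWorks}.
Similarly p_{IronWorks} = 33.5 + (1/3)p_{FlexHub}.
Solving the two reaction functions simultaneously: (1 − (1/3)(1/3))p_{FlexHub} = 31.5 + (1/3)·33.5, so (8/9)p_{FlexHub} = 128/3 and p_{FlexHub} = 48.
Then p_{IronWorks} = 33.5 + (1/3)·48 = 49.5.
q_{FlexHub} = 153 − 3·48 + 2·49.5 = 108.
Profit = (48 − 12)·108 = 3888.

3888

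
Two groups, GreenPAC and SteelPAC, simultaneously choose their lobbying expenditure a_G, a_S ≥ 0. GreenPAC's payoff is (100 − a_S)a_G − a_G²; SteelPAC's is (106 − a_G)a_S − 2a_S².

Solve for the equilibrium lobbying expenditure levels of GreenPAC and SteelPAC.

42, 16

Expanding GreenPAC's payoff: 100a_G − a_Sa_G − a_G².
∂π/∂a_G = 100 − a_S − 2a_G = 0, so a_G = 50 − 0.5a_S.
Likewise for SteelPAC: a_S = 26.5 − 0.25a_G.
Substituting the second reaction function into the first: a_G = 50 − 0.5(26.5 − 0.25a_G), which gives 0.875a_G = 36.75 ⇒ a_G = 42.
Then a_S = 26.5 − 0.25·42 = 16.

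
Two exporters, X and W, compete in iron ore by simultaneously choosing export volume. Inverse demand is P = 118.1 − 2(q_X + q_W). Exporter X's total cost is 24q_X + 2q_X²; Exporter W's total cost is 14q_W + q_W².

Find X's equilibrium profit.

Exporter X's profit: π = q_X(118.1 − 2(q_X + q_W)) − 24q_X − 2q_X².
∂π/∂q_X = 94.1 − 8q_X − 2q_W = 0, so q_X = 11.7625 − 0.25q_W.
For W: ∂π/∂q_W = 104.1 − 6q_W − 2q_X = 0 ⇒ q_W = 17.35 − (1/3)q_X.
Substituting the second reaction function into the first: q_X = 11.7625 − 0.25(17.35 − (1/3)q_X), which gives (11/12)q_X = 7.425 ⇒ q_X = 8.1.
Then q_W = 17.35 − (1/3)·8.1 = 14.65.
Price P = 118.1 − 2·22.75 = 72.6.
X's profit: (72.6 − 24)·8.1 − 2(8.1)² = 262.44.

262.44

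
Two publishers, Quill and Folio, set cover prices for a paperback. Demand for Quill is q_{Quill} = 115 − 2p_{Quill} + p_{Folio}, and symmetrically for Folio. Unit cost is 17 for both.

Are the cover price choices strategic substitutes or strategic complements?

strategic complements

Quill's profit: π = (p_{Quill} − 17)(115 − 2p_{Quill} + p_{Folio}).
∂π/∂p_{Quill} = 149 − 4p_{Quill} + p_{Folio} = 0 ⇒ p_{Quill} = 37.25 + 0.25p_{Folio}.
The best-response slope dp_{Quill}/dp_{Folio} = 0.25 > 0: the reaction function is upward-sloping, so the choices are strategic complements.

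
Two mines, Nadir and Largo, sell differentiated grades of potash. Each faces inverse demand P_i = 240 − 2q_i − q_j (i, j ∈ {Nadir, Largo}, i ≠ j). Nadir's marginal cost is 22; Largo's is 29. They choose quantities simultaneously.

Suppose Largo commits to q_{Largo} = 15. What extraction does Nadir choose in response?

Mine Nadir's profit: π = q_{Nadir}(240 − 2q_{Nadir} − q_{Largo}) − 22q_{Nadir}.
∂π/∂q_{Nadir} = 218 − 4q_{Nadir} − q_{Largo} = 0 ⇒ q_{Nadir} = 54.5 − 0.25q_{Largo}.
At q_{Largo} = 15: q_{Nadir} = 54.5 − 0.25·15 = 50.75.

50.75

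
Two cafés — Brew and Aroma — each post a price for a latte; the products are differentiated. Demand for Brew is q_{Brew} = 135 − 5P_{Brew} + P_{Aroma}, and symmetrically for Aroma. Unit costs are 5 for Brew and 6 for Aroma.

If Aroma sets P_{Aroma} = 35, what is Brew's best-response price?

19.5

Brew's profit: π = (P_{Brew} − 5)(135 − 5P_{Brew} + P_{Aroma}).
∂π/∂P_{Brew} = 160 − 10P_{Brew} + P_{Aroma} = 0 ⇒ P_{Brew} = 16 + 0.1P_{Aroma}.
At P_{Aroma} = 35: P_{Brew} = 16 + 0.1·35 = 19.5.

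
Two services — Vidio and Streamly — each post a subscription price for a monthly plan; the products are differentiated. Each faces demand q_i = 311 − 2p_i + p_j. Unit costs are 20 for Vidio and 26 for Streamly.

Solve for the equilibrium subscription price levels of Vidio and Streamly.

Vidio's profit: π = (p_{Vidio} − 20)(311 − 2p_{Vidio} + p_{Streamly}).
∂π/∂p_{Vidio} = 351 − 4p_{Vidio} + p_{Streamly} = 0 ⇒ p_{Vidio} = 87.75 + 0.25p_{Streamly}.
Similarly p_{Streamly} = 90.75 + 0.25p_{Vidio}.
Substituting the second reaction function into the first: p_{Vidio} = 87.75 + 0.25(90.75 + 0.25p_{Vidio}), which gives 0.9375p_{Vidio} = 110.4375 ⇒ p_{Vidio} = 117.8.
Then p_{Streamly} = 90.75 + 0.25·117.8 = 120.2.

117.8, 120.2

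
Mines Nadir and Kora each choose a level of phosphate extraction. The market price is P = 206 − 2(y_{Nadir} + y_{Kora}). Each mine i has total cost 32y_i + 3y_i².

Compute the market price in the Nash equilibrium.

Mine Nadir's profit: π = y_{Nadir}(206 − 2(y_{Nadir} + y_{Kora})) − 32y_{Nadir} − 3y_{Nadir}².
∂π/∂y_{Nadir} = 174 − 10y_{Nadir} − 2y_{Kora} = 0, so y_{Nadir} = 17.4 − 0.2y_{Kora}.
The game is symmetric, so in equilibrium y_{Kora} = y_{Nadir}: the reaction function gives 1.2y_{Nadir} = 17.4, hence y_{Nadir} = 14.5.
Equilibrium price: P = 206 − 2·29 = 148.

148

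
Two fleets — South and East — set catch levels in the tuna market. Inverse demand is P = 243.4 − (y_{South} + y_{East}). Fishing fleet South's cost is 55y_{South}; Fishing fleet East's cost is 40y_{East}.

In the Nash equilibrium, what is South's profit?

3340.84

Fishing fleet South's profit: π = y_{South}(243.4 − (y_{South} + y_{East})) − 55y_{South}.
∂π/∂y_{South} = 188.4 − 2y_{South} − y_{East} = 0, so y_{South} = 94.2 − 0.5y_{East}.
By the same steps for East: y_{East} = 101.7 − 0.5y_{South}.
Plugging y_{East} into South's best response: y_{South} = 94.2 − 0.5(101.7 − 0.5y_{South}) ⇒ 0.75y_{South} = 43.35, so y_{South} = 57.8.
Then y_{East} = 101.7 − 0.5·57.8 = 72.8.
Price P = 243.4 − 130.6 = 112.8.
South's profit: (112.8 − 55)·57.8 = 3340.84.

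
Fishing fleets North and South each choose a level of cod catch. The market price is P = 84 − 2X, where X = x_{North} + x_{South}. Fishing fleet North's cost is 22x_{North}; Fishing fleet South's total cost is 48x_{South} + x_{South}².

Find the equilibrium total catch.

Fishing fleet North's profit: π = x_{North}(84 − 2(x_{North} + x_{South})) − 22x_{North}.
∂π/∂x_{North} = 62 − 4x_{North} − 2x_{South} = 0, so x_{North} = 15.5 − 0.5x_{South}.
For South: ∂π/∂x_{South} = 36 − 6x_{South} − 2x_{North} = 0 ⇒ x_{South} = 6 − (1/3)x_{North}.
Substituting the second reaction function into the first: x_{North} = 15.5 − 0.5(6 − (1/3)x_{North}), which gives (5/6)x_{North} = 12.5 ⇒ x_{North} = 15.
Then x_{South} = 6 − (1/3)·15 = 1.
Total catch: 15 + 1 = 16.

16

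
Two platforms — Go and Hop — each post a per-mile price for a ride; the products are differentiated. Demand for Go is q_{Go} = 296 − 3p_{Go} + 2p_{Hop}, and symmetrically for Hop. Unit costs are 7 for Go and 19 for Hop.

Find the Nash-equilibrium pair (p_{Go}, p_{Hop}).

81.5, 86

Go's profit: π = (p_{Go} − 7)(296 − 3p_{Go} + 2p_{Hop}).
∂π/∂p_{Go} = 317 − 6p_{Go} + 2p_{Hop} = 0 ⇒ p_{Go} = 317/6 + (1/3)p_{Hop}.
Similarly p_{Hop} = 353/6 + (1/3)p_{Go}.
Substituting the second reaction function into the first: p_{Go} = 317/6 + (1/3)(353/6 + (1/3)p_{Go}), which gives (8/9)p_{Go} = 652/9 ⇒ p_{Go} = 81.5.
Then p_{Hop} = 353/6 + (1/3)·81.5 = 86.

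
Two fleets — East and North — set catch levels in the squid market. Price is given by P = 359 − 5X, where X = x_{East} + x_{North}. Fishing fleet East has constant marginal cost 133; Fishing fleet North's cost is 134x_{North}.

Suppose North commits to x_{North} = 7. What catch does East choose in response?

19.1

Fishing fleet East's profit: π = x_{East}(359 − 5(x_{East} + x_{North})) − 133x_{East}.
∂π/∂x_{East} = 226 − 10x_{East} − 5x_{North} = 0, so x_{East} = 22.6 − 0.5x_{North}.
At x_{North} = 7: x_{East} = 22.6 − 0.5·7 = 19.1.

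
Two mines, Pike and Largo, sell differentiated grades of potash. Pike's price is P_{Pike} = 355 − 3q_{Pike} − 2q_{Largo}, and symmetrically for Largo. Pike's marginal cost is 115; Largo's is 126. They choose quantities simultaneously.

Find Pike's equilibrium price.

207.0625

Mine Pike's profit: π = q_{Pike}(355 − 3q_{Pike} − 2q_{Largo}) − 115q_{Pike}.
∂π/∂q_{Pike} = 240 − 6q_{Pike} − 2q_{Largo} = 0 ⇒ q_{Pike} = 40 − (1/3)q_{Largo}.
Similarly q_{Largo} = 229/6 − (1/3)q_{Pike}.
Plugging q_{Largo} into Pike's best response: q_{Pike} = 40 − (1/3)(229/6 − (1/3)q_{Pike}) ⇒ (8/9)q_{Pike} = 491/18, so q_{Pike} = 30.6875.
Then q_{Largo} = 229/6 − (1/3)·30.6875 = 27.9375.
P_{Pike} = 355 − 3·30.6875 − 2·27.9375 = 207.0625.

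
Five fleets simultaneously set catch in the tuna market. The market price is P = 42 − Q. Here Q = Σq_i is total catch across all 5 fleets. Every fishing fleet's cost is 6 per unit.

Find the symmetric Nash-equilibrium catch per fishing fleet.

6

A representative fishing fleet's profit is π_i = q_i(42 − Q) − 6q_i, with Q = q_i + Σ_{j≠i} q_j.
First-order condition: 36 − 2q_i − Σ_{j≠i} q_j = 0.
In a symmetric equilibrium every fishing fleet chooses the same q, so Σ_{j≠i} q_j = 4q. The condition becomes 36 − 6q = 0, giving q = 36/6 = 6.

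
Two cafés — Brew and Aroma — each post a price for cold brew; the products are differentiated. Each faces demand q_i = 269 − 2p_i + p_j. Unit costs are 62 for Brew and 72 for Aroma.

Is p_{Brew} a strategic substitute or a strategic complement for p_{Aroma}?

Brew's profit: π = (p_{Brew} − 62)(269 − 2p_{Brew} + p_{Aroma}).
∂π/∂p_{Brew} = 393 − 4p_{Brew} + p_{Aroma} = 0 ⇒ p_{Brew} = 98.25 + 0.25p_{Aroma}.
The best-response slope dp_{Brew}/dp_{Aroma} = 0.25 > 0: the reaction function is upward-sloping, so the choices are strategic complements.

strategic complements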